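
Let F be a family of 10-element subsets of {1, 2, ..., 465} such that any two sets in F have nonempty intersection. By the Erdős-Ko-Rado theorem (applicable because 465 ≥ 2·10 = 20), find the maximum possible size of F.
max |F| = C(464, 9) = 2540948586294644592

The Erdős-Ko-Rado theorem states: for n ≥ 2k, an intersecting family of k-subsets of an n-element set has size at most C(n − 1, k − 1), with equality for 'star' families {A ⊆ [n] : |A| = k, i ∈ A} (fix an element i). For n = 465, k = 10: C(464, 9) = 2540948586294644592.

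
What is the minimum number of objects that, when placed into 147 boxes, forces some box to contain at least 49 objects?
n = (49 − 1)·147 + 1 = 7057

By the generalised pigeonhole principle, to guarantee some box contains ≥ r objects we need more than (r − 1) · k objects total. Threshold: n = (r − 1) · k + 1. With r = 49 and k = 147: n = 48 · 147 + 1 = 7056 + 1 = 7057. For n = 7056 = 48 · 147, we can put exactly 48 objects in every box, avoiding 49 in any single one — so 7057 is tight.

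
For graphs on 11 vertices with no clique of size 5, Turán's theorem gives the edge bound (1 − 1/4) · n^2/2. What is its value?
Turán density bound = (3/4) · 11^2/2 = 363/8 ≈ 45.375

Turán's theorem: ex(n, K_{r+1}) is achieved by the complete r-partite Turán graph T(n, r) with parts as balanced as possible, and is at most (1 − 1/r) · n^2/2. For r = 4, n = 11: the density bound is (3/4) · 121/2 = 363/8 ≈ 45.375. The integer-valued extremum is e(T(11, 4)) = 45, which is strictly less than the density bound 363/8 since 4 ∤ 11 (the parts of T(11, 4) cannot all be equal).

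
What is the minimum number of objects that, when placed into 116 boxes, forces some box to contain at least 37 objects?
n = (37 − 1)·116 + 1 = 4177

By the generalised pigeonhole principle, to guarantee some box contains ≥ r objects we need more than (r − 1) · k objects total. Threshold: n = (r − 1) · k + 1. With r = 37 and k = 116: n = 36 · 116 + 1 = 4176 + 1 = 4177. For n = 4176 = 36 · 116, we can put exactly 36 objects in every box, avoiding 37 in any single one — so 4177 is tight.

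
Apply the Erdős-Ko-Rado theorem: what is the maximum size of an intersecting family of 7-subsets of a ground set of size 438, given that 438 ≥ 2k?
max |F| = C(437, 6) = 9345145325544

Erdős-Ko-Rado (1961): when n ≥ 2k, max |F| = C(n−1, k−1). The bound is attained by the star {A : i ∈ A} for any fixed i ∈ [n]. Here C(438−1, 7−1) = C(437, 6) = 9345145325544.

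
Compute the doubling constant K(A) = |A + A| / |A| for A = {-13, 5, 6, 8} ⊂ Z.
K = |A + A| / |A| = 10/4 = 5/2

Enumerate A + A = {a + b : a, b ∈ A}. With |A| = 4, there are |A|^2 = 16 ordered sum pairs; collecting distinct values, A + A = {-26, -8, -7, -5, 10, 11, 12, 13, 14, 16}, so |A + A| = 10. Thus K = 10/4 = 5/2. For comparison, the minimum possible |A + A| over all 4-element sets is 2·4 − 1 = 7 (so min K = 7/4), attained only by arithmetic progressions.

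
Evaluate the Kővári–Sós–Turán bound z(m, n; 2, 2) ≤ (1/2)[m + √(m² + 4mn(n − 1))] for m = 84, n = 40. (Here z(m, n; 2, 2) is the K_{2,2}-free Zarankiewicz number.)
z(84, 40; 2, 2) ≤ (1/2)[84 + √(84² + 4·84·40·39)] = (1/2)[84 + √531216] = 406.4228

Kővári–Sós–Turán: let r_1, ..., r_84 be the row sums and z = Σ r_i the total number of 1s. Each pair of columns can share at most one row with both entries 1 (else a 2×2 all-ones block appears), so Σ_i C(r_i, 2) ≤ C(40, 2) = 780. By convexity Σ_i C(r_i, 2) ≥ 84·C(z/84, 2) = z(z − 84)/(2·84), giving z² − 84z − 84·40·39 ≤ 0 and hence z ≤ (1/2)[84 + √(7056 + 4·131040)] = (1/2)[84 + √531216] ≈ (1/2)(84 + 728.8457) = 406.4228.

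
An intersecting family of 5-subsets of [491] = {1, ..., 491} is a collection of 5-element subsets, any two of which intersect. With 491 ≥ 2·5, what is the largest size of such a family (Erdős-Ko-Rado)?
max |F| = C(490, 4) = 2372698090

Erdős-Ko-Rado (1961): when n ≥ 2k, max |F| = C(n−1, k−1). The bound is attained by the star {A : i ∈ A} for any fixed i ∈ [n]. Here C(491−1, 5−1) = C(490, 4) = 2372698090.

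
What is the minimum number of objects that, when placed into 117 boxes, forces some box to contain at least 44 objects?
n = (44 − 1)·117 + 1 = 5032

By the generalised pigeonhole principle, to guarantee some box contains ≥ r objects we need more than (r − 1) · k objects total. Threshold: n = (r − 1) · k + 1. With r = 44 and k = 117: n = 43 · 117 + 1 = 5031 + 1 = 5032. For n = 5031 = 43 · 117, we can put exactly 43 objects in every box, avoiding 44 in any single one — so 5032 is tight.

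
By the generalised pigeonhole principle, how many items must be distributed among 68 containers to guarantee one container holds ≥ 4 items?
n = (4 − 1)·68 + 1 = 205

By the generalised pigeonhole principle, to guarantee some box contains ≥ r objects we need more than (r − 1) · k objects total. Threshold: n = (r − 1) · k + 1. With r = 4 and k = 68: n = 3 · 68 + 1 = 204 + 1 = 205. For n = 204 = 3 · 68, we can put exactly 3 objects in every box, avoiding 4 in any single one — so 205 is tight.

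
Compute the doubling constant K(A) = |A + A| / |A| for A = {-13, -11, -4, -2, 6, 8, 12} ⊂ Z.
K = |A + A| / |A| = 25/7

Enumerate A + A = {a + b : a, b ∈ A}. With |A| = 7, there are |A|^2 = 49 ordered sum pairs; collecting distinct values, A + A = {-26, -24, -22, -17, -15, -13, -8, -7, -6, -5, -4, -3, -1, 1, 2, 4, 6, 8, 10, 12, 14, 16, 18, 20, 24}, so |A + A| = 25. Thus K = 25/7. For comparison, the minimum possible |A + A| over all 7-element sets is 2·7 − 1 = 13 (so min K = 13/7), attained only by arithmetic progressions.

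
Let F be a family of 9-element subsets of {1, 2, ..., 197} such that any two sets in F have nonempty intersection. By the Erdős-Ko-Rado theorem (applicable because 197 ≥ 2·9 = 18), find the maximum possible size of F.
max |F| = C(196, 8) = 46738976651640

The Erdős-Ko-Rado theorem states: for n ≥ 2k, an intersecting family of k-subsets of an n-element set has size at most C(n − 1, k − 1), with equality for 'star' families {A ⊆ [n] : |A| = k, i ∈ A} (fix an element i). For n = 197, k = 9: C(196, 8) = 46738976651640.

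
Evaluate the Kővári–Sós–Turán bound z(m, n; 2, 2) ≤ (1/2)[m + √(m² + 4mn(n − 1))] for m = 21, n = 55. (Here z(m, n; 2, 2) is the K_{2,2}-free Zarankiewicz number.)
z(21, 55; 2, 2) ≤ (1/2)[21 + √(21² + 4·21·55·54)] = (1/2)[21 + √249921] = 260.4605

Kővári–Sós–Turán: let r_1, ..., r_21 be the row sums and z = Σ r_i the total number of 1s. Each pair of columns can share at most one row with both entries 1 (else a 2×2 all-ones block appears), so Σ_i C(r_i, 2) ≤ C(55, 2) = 1485. By convexity Σ_i C(r_i, 2) ≥ 21·C(z/21, 2) = z(z − 21)/(2·21), giving z² − 21z − 21·55·54 ≤ 0 and hence z ≤ (1/2)[21 + √(441 + 4·62370)] = (1/2)[21 + √249921] ≈ (1/2)(21 + 499.921) = 260.4605.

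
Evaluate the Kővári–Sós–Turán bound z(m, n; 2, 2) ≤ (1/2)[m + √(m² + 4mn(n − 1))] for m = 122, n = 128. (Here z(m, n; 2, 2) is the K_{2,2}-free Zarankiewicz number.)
z(122, 128; 2, 2) ≤ (1/2)[122 + √(122² + 4·122·128·127)] = (1/2)[122 + √7947812] = 1470.5932

Kővári–Sós–Turán: let r_1, ..., r_122 be the row sums and z = Σ r_i the total number of 1s. Each pair of columns can share at most one row with both entries 1 (else a 2×2 all-ones block appears), so Σ_i C(r_i, 2) ≤ C(128, 2) = 8128. By convexity Σ_i C(r_i, 2) ≥ 122·C(z/122, 2) = z(z − 122)/(2·122), giving z² − 122z − 122·128·127 ≤ 0 and hence z ≤ (1/2)[122 + √(14884 + 4·1983232)] = (1/2)[122 + √7947812] ≈ (1/2)(122 + 2819.1864) = 1470.5932.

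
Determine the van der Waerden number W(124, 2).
W(124, 2) = 124 + 1 = 125

A 2-term AP is any pair of integers, so a monochromatic 2-AP exists iff some colour is used at least twice. With 124 colours, the colouring i ↦ i on {1, ..., 124} uses each colour once, avoiding any monochromatic pair, so W(124, 2) > 124. For {1, ..., 125}, pigeonhole forces two integers of the same colour, which form a monochromatic 2-AP. Hence W(124, 2) = 125.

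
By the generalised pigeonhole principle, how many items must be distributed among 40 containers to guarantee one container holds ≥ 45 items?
n = (45 − 1)·40 + 1 = 1761

By the generalised pigeonhole principle, to guarantee some box contains ≥ r objects we need more than (r − 1) · k objects total. Threshold: n = (r − 1) · k + 1. With r = 45 and k = 40: n = 44 · 40 + 1 = 1760 + 1 = 1761. For n = 1760 = 44 · 40, we can put exactly 44 objects in every box, avoiding 45 in any single one — so 1761 is tight.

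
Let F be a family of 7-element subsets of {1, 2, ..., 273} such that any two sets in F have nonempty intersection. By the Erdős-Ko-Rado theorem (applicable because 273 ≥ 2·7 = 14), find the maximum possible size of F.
max |F| = C(272, 6) = 532068806088

Erdős-Ko-Rado (1961): when n ≥ 2k, max |F| = C(n−1, k−1). The bound is attained by the star {A : i ∈ A} for any fixed i ∈ [n]. Here C(273−1, 7−1) = C(272, 6) = 532068806088.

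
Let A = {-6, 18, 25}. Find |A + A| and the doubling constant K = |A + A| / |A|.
K = |A + A| / |A| = 6/3 = 2

Enumerate A + A = {a + b : a, b ∈ A}. With |A| = 3, there are |A|^2 = 9 ordered sum pairs; collecting distinct values, A + A = {-12, 12, 19, 36, 43, 50}, so |A + A| = 6. Thus K = 6/3 = 2. For comparison, the minimum possible |A + A| over all 3-element sets is 2·3 − 1 = 5 (so min K = 5/3), attained only by arithmetic progressions.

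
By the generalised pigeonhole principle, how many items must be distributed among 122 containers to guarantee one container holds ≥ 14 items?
n = (14 − 1)·122 + 1 = 1587

By the generalised pigeonhole principle, to guarantee some box contains ≥ r objects we need more than (r − 1) · k objects total. Threshold: n = (r − 1) · k + 1. With r = 14 and k = 122: n = 13 · 122 + 1 = 1586 + 1 = 1587. For n = 1586 = 13 · 122, we can put exactly 13 objects in every box, avoiding 14 in any single one — so 1587 is tight.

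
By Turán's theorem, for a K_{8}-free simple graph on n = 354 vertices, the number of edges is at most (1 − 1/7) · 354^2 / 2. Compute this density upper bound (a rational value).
Turán density bound = (6/7) · 354^2/2 = 375948/7 ≈ 53706.8571

Turán's theorem: ex(n, K_{r+1}) is achieved by the complete r-partite Turán graph T(n, r) with parts as balanced as possible, and is at most (1 − 1/r) · n^2/2. For r = 7, n = 354: the density bound is (6/7) · 125316/2 = 375948/7 ≈ 53706.8571. The integer-valued extremum is e(T(354, 7)) = 53706, which is strictly less than the density bound 375948/7 since 7 ∤ 354 (the parts of T(354, 7) cannot all be equal).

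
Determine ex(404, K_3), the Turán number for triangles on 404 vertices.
ex(404, K_3) = ⌊404^2/4⌋ = 40804

Mantel (1907): a triangle-free graph on n vertices has at most ⌊n^2/4⌋ edges, with equality for the complete bipartite graph K_{⌊n/2⌋, ⌈n/2⌉}. For n = 404: ⌊404^2/4⌋ = ⌊163216/4⌋ = 40804. The extremal graph is K_{202, 202}, which has 202·202 = 40804 edges.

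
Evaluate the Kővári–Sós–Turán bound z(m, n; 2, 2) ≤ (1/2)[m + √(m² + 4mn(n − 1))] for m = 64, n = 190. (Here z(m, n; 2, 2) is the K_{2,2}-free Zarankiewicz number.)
z(64, 190; 2, 2) ≤ (1/2)[64 + √(64² + 4·64·190·189)] = (1/2)[64 + √9197056] = 1548.3324

Kővári–Sós–Turán: let r_1, ..., r_64 be the row sums and z = Σ r_i the total number of 1s. Each pair of columns can share at most one row with both entries 1 (else a 2×2 all-ones block appears), so Σ_i C(r_i, 2) ≤ C(190, 2) = 17955. By convexity Σ_i C(r_i, 2) ≥ 64·C(z/64, 2) = z(z − 64)/(2·64), giving z² − 64z − 64·190·189 ≤ 0 and hence z ≤ (1/2)[64 + √(4096 + 4·2298240)] = (1/2)[64 + √9197056] ≈ (1/2)(64 + 3032.6648) = 1548.3324.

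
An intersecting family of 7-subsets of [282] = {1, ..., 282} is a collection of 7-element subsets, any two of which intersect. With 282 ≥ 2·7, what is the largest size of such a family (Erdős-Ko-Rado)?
max |F| = C(281, 6) = 647992090956

Erdős-Ko-Rado (1961): when n ≥ 2k, max |F| = C(n−1, k−1). The bound is attained by the star {A : i ∈ A} for any fixed i ∈ [n]. Here C(282−1, 7−1) = C(281, 6) = 647992090956.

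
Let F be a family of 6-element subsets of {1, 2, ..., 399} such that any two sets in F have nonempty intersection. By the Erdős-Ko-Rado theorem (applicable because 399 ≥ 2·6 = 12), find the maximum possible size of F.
max |F| = C(398, 5) = 81148563474

The Erdős-Ko-Rado theorem states: for n ≥ 2k, an intersecting family of k-subsets of an n-element set has size at most C(n − 1, k − 1), with equality for 'star' families {A ⊆ [n] : |A| = k, i ∈ A} (fix an element i). For n = 399, k = 6: C(398, 5) = 81148563474.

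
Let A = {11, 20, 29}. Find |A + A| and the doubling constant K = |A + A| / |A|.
K = |A + A| / |A| = 5/3

Enumerate A + A = {a + b : a, b ∈ A}. With |A| = 3, there are |A|^2 = 9 ordered sum pairs; collecting distinct values, A + A = {22, 31, 40, 49, 58}, so |A + A| = 5. Thus K = 5/3. Here |A + A| = 2|A| − 1 = 5, the minimum possible — so K = 5/3 is minimal, which holds iff A is an arithmetic progression.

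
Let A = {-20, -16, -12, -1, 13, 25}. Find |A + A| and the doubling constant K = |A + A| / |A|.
K = |A + A| / |A| = 20/6 = 10/3

Enumerate A + A = {a + b : a, b ∈ A}. With |A| = 6, there are |A|^2 = 36 ordered sum pairs; collecting distinct values, A + A = {-40, -36, -32, -28, -24, -21, -17, -13, -7, -3, -2, 1, 5, 9, 12, 13, 24, 26, 38, 50}, so |A + A| = 20. Thus K = 20/6 = 10/3. For comparison, the minimum possible |A + A| over all 6-element sets is 2·6 − 1 = 11 (so min K = 11/6), attained only by arithmetic progressions.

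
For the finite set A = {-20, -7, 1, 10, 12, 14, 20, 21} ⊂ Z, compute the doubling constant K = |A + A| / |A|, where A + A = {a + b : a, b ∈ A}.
K = |A + A| / |A| = 32/8 = 4

Enumerate A + A = {a + b : a, b ∈ A}. With |A| = 8, there are |A|^2 = 64 ordered sum pairs; collecting distinct values, A + A = {-40, -27, -19, -14, -10, -8, -6, 0, 1, 2, 3, 5, 7, 11, 13, 14, 15, 20, 21, 22, 24, 26, 28, 30, 31, 32, 33, 34, 35, 40, 41, 42}, so |A + A| = 32. Thus K = 32/8 = 4. For comparison, the minimum possible |A + A| over all 8-element sets is 2·8 − 1 = 15 (so min K = 15/8), attained only by arithmetic progressions.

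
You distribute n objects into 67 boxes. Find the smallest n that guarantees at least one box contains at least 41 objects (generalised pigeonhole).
n = (41 − 1)·67 + 1 = 2681

By the generalised pigeonhole principle, to guarantee some box contains ≥ r objects we need more than (r − 1) · k objects total. Threshold: n = (r − 1) · k + 1. With r = 41 and k = 67: n = 40 · 67 + 1 = 2680 + 1 = 2681. For n = 2680 = 40 · 67, we can put exactly 40 objects in every box, avoiding 41 in any single one — so 2681 is tight.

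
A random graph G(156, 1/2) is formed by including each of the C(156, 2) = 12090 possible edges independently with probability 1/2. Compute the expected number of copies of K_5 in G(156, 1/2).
E[# K_5] = C(156, 5) · (1/2)^C(5, 2) = 721656936 / 2^10 = 90207117/128 = 704743.1015625

For each 5-subset S of vertices (there are C(156, 5) = 721656936 such S), let X_S = 1 if S induces a K_5 (all C(5, 2) = 10 edges present). Then P(X_S = 1) = (1/2)^10 = 1/1024. By linearity of expectation, E[# K_5] = C(156, 5) · (1/2)^10 = 721656936 / 1024 = 90207117/128 = 704743.1015625.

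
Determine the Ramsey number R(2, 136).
R(2, 136) = 136

R(2, k) = k for all k ≥ 2: in a 2-colouring of K_k, either some edge is red (a red K_2) or all edges are blue (a blue K_k). And K_{135} coloured all-blue has no blue K_136, so R(2, 136) > 135. Hence R(2, 136) = 136.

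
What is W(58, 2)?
W(58, 2) = 58 + 1 = 59

A 2-term AP is any pair of integers, so a monochromatic 2-AP exists iff some colour is used at least twice. With 58 colours, the colouring i ↦ i on {1, ..., 58} uses each colour once, avoiding any monochromatic pair, so W(58, 2) > 58. For {1, ..., 59}, pigeonhole forces two integers of the same colour, which form a monochromatic 2-AP. Hence W(58, 2) = 59.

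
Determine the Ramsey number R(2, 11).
R(2, 11) = 11

R(2, k) = k for all k ≥ 2: in a 2-colouring of K_k, either some edge is red (a red K_2) or all edges are blue (a blue K_k). And K_{10} coloured all-blue has no blue K_11, so R(2, 11) > 10. Hence R(2, 11) = 11.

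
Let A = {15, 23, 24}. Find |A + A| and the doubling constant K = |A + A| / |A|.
K = |A + A| / |A| = 6/3 = 2

Enumerate A + A = {a + b : a, b ∈ A}. With |A| = 3, there are |A|^2 = 9 ordered sum pairs; collecting distinct values, A + A = {30, 38, 39, 46, 47, 48}, so |A + A| = 6. Thus K = 6/3 = 2. For comparison, the minimum possible |A + A| over all 3-element sets is 2·3 − 1 = 5 (so min K = 5/3), attained only by arithmetic progressions.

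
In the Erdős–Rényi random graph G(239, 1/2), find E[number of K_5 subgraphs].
E[# K_5] = C(239, 5) · (1/2)^C(5, 2) = 6230484547 / 2^10 ≈ 6084457.565430

For each 5-subset S of vertices (there are C(239, 5) = 6230484547 such S), let X_S = 1 if S induces a K_5 (all C(5, 2) = 10 edges present). Then P(X_S = 1) = (1/2)^10 = 1/1024. By linearity of expectation, E[# K_5] = C(239, 5) · (1/2)^10 = 6230484547 / 1024 ≈ 6084457.565430.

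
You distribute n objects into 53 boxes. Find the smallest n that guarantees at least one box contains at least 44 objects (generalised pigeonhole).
n = (44 − 1)·53 + 1 = 2280

By the generalised pigeonhole principle, to guarantee some box contains ≥ r objects we need more than (r − 1) · k objects total. Threshold: n = (r − 1) · k + 1. With r = 44 and k = 53: n = 43 · 53 + 1 = 2279 + 1 = 2280. For n = 2279 = 43 · 53, we can put exactly 43 objects in every box, avoiding 44 in any single one — so 2280 is tight.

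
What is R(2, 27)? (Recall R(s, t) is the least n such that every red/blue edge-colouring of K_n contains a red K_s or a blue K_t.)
R(2, 27) = 27

R(2, k) = k for all k ≥ 2: in a 2-colouring of K_k, either some edge is red (a red K_2) or all edges are blue (a blue K_k). And K_{26} coloured all-blue has no blue K_27, so R(2, 27) > 26. Hence R(2, 27) = 27.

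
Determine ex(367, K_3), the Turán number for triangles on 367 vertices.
ex(367, K_3) = ⌊367^2/4⌋ = 33672

Mantel (1907): a triangle-free graph on n vertices has at most ⌊n^2/4⌋ edges, with equality for the complete bipartite graph K_{⌊n/2⌋, ⌈n/2⌉}. For n = 367: ⌊367^2/4⌋ = ⌊134689/4⌋ = 33672. The extremal graph is K_{183, 184}, which has 183·184 = 33672 edges.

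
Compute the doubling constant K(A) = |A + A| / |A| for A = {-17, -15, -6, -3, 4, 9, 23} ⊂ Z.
K = |A + A| / |A| = 25/7

Enumerate A + A = {a + b : a, b ∈ A}. With |A| = 7, there are |A|^2 = 49 ordered sum pairs; collecting distinct values, A + A = {-34, -32, -30, -23, -21, -20, -18, -13, -12, -11, -9, -8, -6, -2, 1, 3, 6, 8, 13, 17, 18, 20, 27, 32, 46}, so |A + A| = 25. Thus K = 25/7. For comparison, the minimum possible |A + A| over all 7-element sets is 2·7 − 1 = 13 (so min K = 13/7), attained only by arithmetic progressions.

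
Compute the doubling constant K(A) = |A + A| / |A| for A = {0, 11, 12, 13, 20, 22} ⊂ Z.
K = |A + A| / |A| = 18/6 = 3

Enumerate A + A = {a + b : a, b ∈ A}. With |A| = 6, there are |A|^2 = 36 ordered sum pairs; collecting distinct values, A + A = {0, 11, 12, 13, 20, 22, 23, 24, 25, 26, 31, 32, 33, 34, 35, 40, 42, 44}, so |A + A| = 18. Thus K = 18/6 = 3. For comparison, the minimum possible |A + A| over all 6-element sets is 2·6 − 1 = 11 (so min K = 11/6), attained only by arithmetic progressions.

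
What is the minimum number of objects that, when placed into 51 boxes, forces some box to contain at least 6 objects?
n = (6 − 1)·51 + 1 = 256

By the generalised pigeonhole principle, to guarantee some box contains ≥ r objects we need more than (r − 1) · k objects total. Threshold: n = (r − 1) · k + 1. With r = 6 and k = 51: n = 5 · 51 + 1 = 255 + 1 = 256. For n = 255 = 5 · 51, we can put exactly 5 objects in every box, avoiding 6 in any single one — so 256 is tight.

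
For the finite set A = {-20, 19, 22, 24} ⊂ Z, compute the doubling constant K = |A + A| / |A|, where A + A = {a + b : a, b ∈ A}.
K = |A + A| / |A| = 10/4 = 5/2

Enumerate A + A = {a + b : a, b ∈ A}. With |A| = 4, there are |A|^2 = 16 ordered sum pairs; collecting distinct values, A + A = {-40, -1, 2, 4, 38, 41, 43, 44, 46, 48}, so |A + A| = 10. Thus K = 10/4 = 5/2. For comparison, the minimum possible |A + A| over all 4-element sets is 2·4 − 1 = 7 (so min K = 7/4), attained only by arithmetic progressions.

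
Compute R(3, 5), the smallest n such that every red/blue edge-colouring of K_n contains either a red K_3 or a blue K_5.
R(3, 5) = 14

Lower bound: an explicit 2-colouring of K_{13} (typically a Paley-type or other structured construction) avoids a red K_3 and a blue K_5, showing R(3, 5) > 13.
Upper bound: the Erdős–Szekeres recurrence R(r, t') ≤ R(r−1, t') + R(r, t'−1) yields R(3, 5) ≤ 14.
Hence R(3, 5) = 14.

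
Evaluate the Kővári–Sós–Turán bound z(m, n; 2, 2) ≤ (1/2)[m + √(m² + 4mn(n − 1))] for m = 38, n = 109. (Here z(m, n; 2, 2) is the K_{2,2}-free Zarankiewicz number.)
z(38, 109; 2, 2) ≤ (1/2)[38 + √(38² + 4·38·109·108)] = (1/2)[38 + √1790788] = 688.1016

Kővári–Sós–Turán: let r_1, ..., r_38 be the row sums and z = Σ r_i the total number of 1s. Each pair of columns can share at most one row with both entries 1 (else a 2×2 all-ones block appears), so Σ_i C(r_i, 2) ≤ C(109, 2) = 5886. By convexity Σ_i C(r_i, 2) ≥ 38·C(z/38, 2) = z(z − 38)/(2·38), giving z² − 38z − 38·109·108 ≤ 0 and hence z ≤ (1/2)[38 + √(1444 + 4·447336)] = (1/2)[38 + √1790788] ≈ (1/2)(38 + 1338.2033) = 688.1016.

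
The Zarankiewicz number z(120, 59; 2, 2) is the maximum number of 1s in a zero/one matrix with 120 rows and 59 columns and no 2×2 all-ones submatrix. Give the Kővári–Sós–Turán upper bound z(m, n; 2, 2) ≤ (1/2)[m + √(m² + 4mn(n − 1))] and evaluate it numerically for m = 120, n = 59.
z(120, 59; 2, 2) ≤ (1/2)[120 + √(120² + 4·120·59·58)] = (1/2)[120 + √1656960] = 703.6148

Kővári–Sós–Turán: let r_1, ..., r_120 be the row sums and z = Σ r_i the total number of 1s. Each pair of columns can share at most one row with both entries 1 (else a 2×2 all-ones block appears), so Σ_i C(r_i, 2) ≤ C(59, 2) = 1711. By convexity Σ_i C(r_i, 2) ≥ 120·C(z/120, 2) = z(z − 120)/(2·120), giving z² − 120z − 120·59·58 ≤ 0 and hence z ≤ (1/2)[120 + √(14400 + 4·410640)] = (1/2)[120 + √1656960] ≈ (1/2)(120 + 1287.2296) = 703.6148.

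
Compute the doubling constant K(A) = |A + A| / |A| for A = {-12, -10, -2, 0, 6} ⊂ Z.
K = |A + A| / |A| = 13/5

Enumerate A + A = {a + b : a, b ∈ A}. With |A| = 5, there are |A|^2 = 25 ordered sum pairs; collecting distinct values, A + A = {-24, -22, -20, -14, -12, -10, -6, -4, -2, 0, 4, 6, 12}, so |A + A| = 13. Thus K = 13/5. For comparison, the minimum possible |A + A| over all 5-element sets is 2·5 − 1 = 9 (so min K = 9/5), attained only by arithmetic progressions.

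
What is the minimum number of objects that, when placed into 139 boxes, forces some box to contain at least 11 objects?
n = (11 − 1)·139 + 1 = 1391

By the generalised pigeonhole principle, to guarantee some box contains ≥ r objects we need more than (r − 1) · k objects total. Threshold: n = (r − 1) · k + 1. With r = 11 and k = 139: n = 10 · 139 + 1 = 1390 + 1 = 1391. For n = 1390 = 10 · 139, we can put exactly 10 objects in every box, avoiding 11 in any single one — so 1391 is tight.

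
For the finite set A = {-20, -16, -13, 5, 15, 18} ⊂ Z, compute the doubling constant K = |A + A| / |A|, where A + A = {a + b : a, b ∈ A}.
K = |A + A| / |A| = 20/6 = 10/3

Enumerate A + A = {a + b : a, b ∈ A}. With |A| = 6, there are |A|^2 = 36 ordered sum pairs; collecting distinct values, A + A = {-40, -36, -33, -32, -29, -26, -15, -11, -8, -5, -2, -1, 2, 5, 10, 20, 23, 30, 33, 36}, so |A + A| = 20. Thus K = 20/6 = 10/3. For comparison, the minimum possible |A + A| over all 6-element sets is 2·6 − 1 = 11 (so min K = 11/6), attained only by arithmetic progressions.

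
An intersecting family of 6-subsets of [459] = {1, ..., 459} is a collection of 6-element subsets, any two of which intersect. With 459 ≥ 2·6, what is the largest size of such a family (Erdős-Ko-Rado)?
max |F| = C(458, 5) = 164298093596

Erdős-Ko-Rado (1961): when n ≥ 2k, max |F| = C(n−1, k−1). The bound is attained by the star {A : i ∈ A} for any fixed i ∈ [n]. Here C(459−1, 6−1) = C(458, 5) = 164298093596.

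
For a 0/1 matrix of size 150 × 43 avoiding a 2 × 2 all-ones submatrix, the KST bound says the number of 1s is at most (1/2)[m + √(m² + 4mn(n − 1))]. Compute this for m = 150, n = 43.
z(150, 43; 2, 2) ≤ (1/2)[150 + √(150² + 4·150·43·42)] = (1/2)[150 + √1106100] = 600.8564

Kővári–Sós–Turán: let r_1, ..., r_150 be the row sums and z = Σ r_i the total number of 1s. Each pair of columns can share at most one row with both entries 1 (else a 2×2 all-ones block appears), so Σ_i C(r_i, 2) ≤ C(43, 2) = 903. By convexity Σ_i C(r_i, 2) ≥ 150·C(z/150, 2) = z(z − 150)/(2·150), giving z² − 150z − 150·43·42 ≤ 0 and hence z ≤ (1/2)[150 + √(22500 + 4·270900)] = (1/2)[150 + √1106100] ≈ (1/2)(150 + 1051.7129) = 600.8564.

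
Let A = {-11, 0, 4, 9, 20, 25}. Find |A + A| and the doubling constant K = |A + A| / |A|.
K = |A + A| / |A| = 19/6

Enumerate A + A = {a + b : a, b ∈ A}. With |A| = 6, there are |A|^2 = 36 ordered sum pairs; collecting distinct values, A + A = {-22, -11, -7, -2, 0, 4, 8, 9, 13, 14, 18, 20, 24, 25, 29, 34, 40, 45, 50}, so |A + A| = 19. Thus K = 19/6. For comparison, the minimum possible |A + A| over all 6-element sets is 2·6 − 1 = 11 (so min K = 11/6), attained only by arithmetic progressions.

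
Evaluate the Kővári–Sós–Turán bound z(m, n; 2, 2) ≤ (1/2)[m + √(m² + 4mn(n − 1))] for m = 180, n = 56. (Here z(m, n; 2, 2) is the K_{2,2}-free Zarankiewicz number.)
z(180, 56; 2, 2) ≤ (1/2)[180 + √(180² + 4·180·56·55)] = (1/2)[180 + √2250000] = 840

Kővári–Sós–Turán: let r_1, ..., r_180 be the row sums and z = Σ r_i the total number of 1s. Each pair of columns can share at most one row with both entries 1 (else a 2×2 all-ones block appears), so Σ_i C(r_i, 2) ≤ C(56, 2) = 1540. By convexity Σ_i C(r_i, 2) ≥ 180·C(z/180, 2) = z(z − 180)/(2·180), giving z² − 180z − 180·56·55 ≤ 0 and hence z ≤ (1/2)[180 + √(32400 + 4·554400)] = (1/2)[180 + √2250000] ≈ (1/2)(180 + 1500) = 840.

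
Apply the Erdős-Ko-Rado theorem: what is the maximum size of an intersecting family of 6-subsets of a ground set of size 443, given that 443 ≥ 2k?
max |F| = C(442, 5) = 137426637348

Erdős-Ko-Rado (1961): when n ≥ 2k, max |F| = C(n−1, k−1). The bound is attained by the star {A : i ∈ A} for any fixed i ∈ [n]. Here C(443−1, 6−1) = C(442, 5) = 137426637348.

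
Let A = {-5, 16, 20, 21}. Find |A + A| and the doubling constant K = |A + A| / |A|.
K = |A + A| / |A| = 10/4 = 5/2

Enumerate A + A = {a + b : a, b ∈ A}. With |A| = 4, there are |A|^2 = 16 ordered sum pairs; collecting distinct values, A + A = {-10, 11, 15, 16, 32, 36, 37, 40, 41, 42}, so |A + A| = 10. Thus K = 10/4 = 5/2. For comparison, the minimum possible |A + A| over all 4-element sets is 2·4 − 1 = 7 (so min K = 7/4), attained only by arithmetic progressions.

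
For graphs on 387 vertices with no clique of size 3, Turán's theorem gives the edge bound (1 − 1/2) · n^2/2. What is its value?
Turán density bound = (1/2) · 387^2/2 = 149769/4 ≈ 37442.25

Turán's theorem: ex(n, K_{r+1}) is achieved by the complete r-partite Turán graph T(n, r) with parts as balanced as possible, and is at most (1 − 1/r) · n^2/2. For r = 2, n = 387: the density bound is (1/2) · 149769/2 = 149769/4 ≈ 37442.25. The integer-valued extremum is e(T(387, 2)) = 37442, which is strictly less than the density bound 149769/4 since 2 ∤ 387 (the parts of T(387, 2) cannot all be equal).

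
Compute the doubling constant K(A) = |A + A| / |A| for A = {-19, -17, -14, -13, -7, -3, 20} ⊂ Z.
K = |A + A| / |A| = 26/7

Enumerate A + A = {a + b : a, b ∈ A}. With |A| = 7, there are |A|^2 = 49 ordered sum pairs; collecting distinct values, A + A = {-38, -36, -34, -33, -32, -31, -30, -28, -27, -26, -24, -22, -21, -20, -17, -16, -14, -10, -6, 1, 3, 6, 7, 13, 17, 40}, so |A + A| = 26. Thus K = 26/7. For comparison, the minimum possible |A + A| over all 7-element sets is 2·7 − 1 = 13 (so min K = 13/7), attained only by arithmetic progressions.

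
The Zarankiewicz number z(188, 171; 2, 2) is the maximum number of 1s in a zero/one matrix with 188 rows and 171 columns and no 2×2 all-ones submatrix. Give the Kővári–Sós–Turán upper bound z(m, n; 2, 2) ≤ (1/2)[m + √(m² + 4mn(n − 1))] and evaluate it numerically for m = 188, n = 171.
z(188, 171; 2, 2) ≤ (1/2)[188 + √(188² + 4·188·171·170)] = (1/2)[188 + √21895984] = 2433.6572

Kővári–Sós–Turán: let r_1, ..., r_188 be the row sums and z = Σ r_i the total number of 1s. Each pair of columns can share at most one row with both entries 1 (else a 2×2 all-ones block appears), so Σ_i C(r_i, 2) ≤ C(171, 2) = 14535. By convexity Σ_i C(r_i, 2) ≥ 188·C(z/188, 2) = z(z − 188)/(2·188), giving z² − 188z − 188·171·170 ≤ 0 and hence z ≤ (1/2)[188 + √(35344 + 4·5465160)] = (1/2)[188 + √21895984] ≈ (1/2)(188 + 4679.3145) = 2433.6572.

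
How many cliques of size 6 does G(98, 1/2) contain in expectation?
E[# K_6] = C(98, 6) · (1/2)^C(6, 2) = 1052618392 / 2^15 = 131577299/4096 ≈ 32123.364014

For each 6-subset S of vertices (there are C(98, 6) = 1052618392 such S), let X_S = 1 if S induces a K_6 (all C(6, 2) = 15 edges present). Then P(X_S = 1) = (1/2)^15 = 1/32768. By linearity of expectation, E[# K_6] = C(98, 6) · (1/2)^15 = 1052618392 / 32768 = 131577299/4096 ≈ 32123.364014.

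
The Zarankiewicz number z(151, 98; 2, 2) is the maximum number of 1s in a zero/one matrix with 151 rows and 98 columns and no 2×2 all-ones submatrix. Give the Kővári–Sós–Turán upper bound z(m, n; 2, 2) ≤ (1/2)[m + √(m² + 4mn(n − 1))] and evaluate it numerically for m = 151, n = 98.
z(151, 98; 2, 2) ≤ (1/2)[151 + √(151² + 4·151·98·97)] = (1/2)[151 + √5764425] = 1275.9608

Kővári–Sós–Turán: let r_1, ..., r_151 be the row sums and z = Σ r_i the total number of 1s. Each pair of columns can share at most one row with both entries 1 (else a 2×2 all-ones block appears), so Σ_i C(r_i, 2) ≤ C(98, 2) = 4753. By convexity Σ_i C(r_i, 2) ≥ 151·C(z/151, 2) = z(z − 151)/(2·151), giving z² − 151z − 151·98·97 ≤ 0 and hence z ≤ (1/2)[151 + √(22801 + 4·1435406)] = (1/2)[151 + √5764425] ≈ (1/2)(151 + 2400.9217) = 1275.9608.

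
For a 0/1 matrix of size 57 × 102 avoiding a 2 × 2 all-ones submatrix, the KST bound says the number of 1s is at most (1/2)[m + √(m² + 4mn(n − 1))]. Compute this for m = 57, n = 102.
z(57, 102; 2, 2) ≤ (1/2)[57 + √(57² + 4·57·102·101)] = (1/2)[57 + √2352105] = 795.3287

Kővári–Sós–Turán: let r_1, ..., r_57 be the row sums and z = Σ r_i the total number of 1s. Each pair of columns can share at most one row with both entries 1 (else a 2×2 all-ones block appears), so Σ_i C(r_i, 2) ≤ C(102, 2) = 5151. By convexity Σ_i C(r_i, 2) ≥ 57·C(z/57, 2) = z(z − 57)/(2·57), giving z² − 57z − 57·102·101 ≤ 0 and hence z ≤ (1/2)[57 + √(3249 + 4·587214)] = (1/2)[57 + √2352105] ≈ (1/2)(57 + 1533.6574) = 795.3287.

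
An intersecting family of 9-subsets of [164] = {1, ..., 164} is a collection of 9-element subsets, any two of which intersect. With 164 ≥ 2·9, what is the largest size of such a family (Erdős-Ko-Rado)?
max |F| = C(163, 8) = 10380216608892

The Erdős-Ko-Rado theorem states: for n ≥ 2k, an intersecting family of k-subsets of an n-element set has size at most C(n − 1, k − 1), with equality for 'star' families {A ⊆ [n] : |A| = k, i ∈ A} (fix an element i). For n = 164, k = 9: C(163, 8) = 10380216608892.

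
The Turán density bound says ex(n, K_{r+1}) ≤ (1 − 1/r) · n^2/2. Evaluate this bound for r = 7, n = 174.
Turán density bound = (6/7) · 174^2/2 = 90828/7 ≈ 12975.4286

Turán's theorem: ex(n, K_{r+1}) is achieved by the complete r-partite Turán graph T(n, r) with parts as balanced as possible, and is at most (1 − 1/r) · n^2/2. For r = 7, n = 174: the density bound is (6/7) · 30276/2 = 90828/7 ≈ 12975.4286. The integer-valued extremum is e(T(174, 7)) = 12975, which is strictly less than the density bound 90828/7 since 7 ∤ 174 (the parts of T(174, 7) cannot all be equal).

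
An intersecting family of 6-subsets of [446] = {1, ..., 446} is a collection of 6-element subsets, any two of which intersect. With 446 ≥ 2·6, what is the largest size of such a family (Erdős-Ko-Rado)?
max |F| = C(445, 5) = 142176009339

Erdős-Ko-Rado (1961): when n ≥ 2k, max |F| = C(n−1, k−1). The bound is attained by the star {A : i ∈ A} for any fixed i ∈ [n]. Here C(446−1, 6−1) = C(445, 5) = 142176009339.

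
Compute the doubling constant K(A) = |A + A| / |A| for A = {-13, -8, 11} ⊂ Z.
K = |A + A| / |A| = 6/3 = 2

Enumerate A + A = {a + b : a, b ∈ A}. With |A| = 3, there are |A|^2 = 9 ordered sum pairs; collecting distinct values, A + A = {-26, -21, -16, -2, 3, 22}, so |A + A| = 6. Thus K = 6/3 = 2. For comparison, the minimum possible |A + A| over all 3-element sets is 2·3 − 1 = 5 (so min K = 5/3), attained only by arithmetic progressions.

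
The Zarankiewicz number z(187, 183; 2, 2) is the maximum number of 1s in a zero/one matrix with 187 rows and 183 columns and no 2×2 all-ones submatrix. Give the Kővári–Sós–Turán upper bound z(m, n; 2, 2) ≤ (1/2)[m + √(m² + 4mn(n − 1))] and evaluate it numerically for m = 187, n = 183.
z(187, 183; 2, 2) ≤ (1/2)[187 + √(187² + 4·187·183·182)] = (1/2)[187 + √24947857] = 2590.8915

Kővári–Sós–Turán: let r_1, ..., r_187 be the row sums and z = Σ r_i the total number of 1s. Each pair of columns can share at most one row with both entries 1 (else a 2×2 all-ones block appears), so Σ_i C(r_i, 2) ≤ C(183, 2) = 16653. By convexity Σ_i C(r_i, 2) ≥ 187·C(z/187, 2) = z(z − 187)/(2·187), giving z² − 187z − 187·183·182 ≤ 0 and hence z ≤ (1/2)[187 + √(34969 + 4·6228222)] = (1/2)[187 + √24947857] ≈ (1/2)(187 + 4994.783) = 2590.8915.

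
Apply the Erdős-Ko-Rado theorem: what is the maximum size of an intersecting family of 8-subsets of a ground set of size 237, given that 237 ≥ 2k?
max |F| = C(236, 7) = 7395182703480

The Erdős-Ko-Rado theorem states: for n ≥ 2k, an intersecting family of k-subsets of an n-element set has size at most C(n − 1, k − 1), with equality for 'star' families {A ⊆ [n] : |A| = k, i ∈ A} (fix an element i). For n = 237, k = 8: C(236, 7) = 7395182703480.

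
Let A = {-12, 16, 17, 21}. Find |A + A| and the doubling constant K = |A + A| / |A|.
K = |A + A| / |A| = 10/4 = 5/2

Enumerate A + A = {a + b : a, b ∈ A}. With |A| = 4, there are |A|^2 = 16 ordered sum pairs; collecting distinct values, A + A = {-24, 4, 5, 9, 32, 33, 34, 37, 38, 42}, so |A + A| = 10. Thus K = 10/4 = 5/2. For comparison, the minimum possible |A + A| over all 4-element sets is 2·4 − 1 = 7 (so min K = 7/4), attained only by arithmetic progressions.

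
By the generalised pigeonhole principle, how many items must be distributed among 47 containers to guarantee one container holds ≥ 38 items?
n = (38 − 1)·47 + 1 = 1740

By the generalised pigeonhole principle, to guarantee some box contains ≥ r objects we need more than (r − 1) · k objects total. Threshold: n = (r − 1) · k + 1. With r = 38 and k = 47: n = 37 · 47 + 1 = 1739 + 1 = 1740. For n = 1739 = 37 · 47, we can put exactly 37 objects in every box, avoiding 38 in any single one — so 1740 is tight.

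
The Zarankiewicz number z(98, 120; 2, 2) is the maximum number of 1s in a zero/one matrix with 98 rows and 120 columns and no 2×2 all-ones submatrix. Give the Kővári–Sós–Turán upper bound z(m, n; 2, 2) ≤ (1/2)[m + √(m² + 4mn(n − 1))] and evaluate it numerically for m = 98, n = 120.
z(98, 120; 2, 2) ≤ (1/2)[98 + √(98² + 4·98·120·119)] = (1/2)[98 + √5607364] = 1232.9937

Kővári–Sós–Turán: let r_1, ..., r_98 be the row sums and z = Σ r_i the total number of 1s. Each pair of columns can share at most one row with both entries 1 (else a 2×2 all-ones block appears), so Σ_i C(r_i, 2) ≤ C(120, 2) = 7140. By convexity Σ_i C(r_i, 2) ≥ 98·C(z/98, 2) = z(z − 98)/(2·98), giving z² − 98z − 98·120·119 ≤ 0 and hence z ≤ (1/2)[98 + √(9604 + 4·1399440)] = (1/2)[98 + √5607364] ≈ (1/2)(98 + 2367.9873) = 1232.9937.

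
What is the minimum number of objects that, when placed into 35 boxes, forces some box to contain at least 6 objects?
n = (6 − 1)·35 + 1 = 176

By the generalised pigeonhole principle, to guarantee some box contains ≥ r objects we need more than (r − 1) · k objects total. Threshold: n = (r − 1) · k + 1. With r = 6 and k = 35: n = 5 · 35 + 1 = 175 + 1 = 176. For n = 175 = 5 · 35, we can put exactly 5 objects in every box, avoiding 6 in any single one — so 176 is tight.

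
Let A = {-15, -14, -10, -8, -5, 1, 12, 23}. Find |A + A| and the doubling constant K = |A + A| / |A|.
K = |A + A| / |A| = 31/8

Enumerate A + A = {a + b : a, b ∈ A}. With |A| = 8, there are |A|^2 = 64 ordered sum pairs; collecting distinct values, A + A = {-30, -29, -28, -25, -24, -23, -22, -20, -19, -18, -16, -15, -14, -13, -10, -9, -7, -4, -3, -2, 2, 4, 7, 8, 9, 13, 15, 18, 24, 35, 46}, so |A + A| = 31. Thus K = 31/8. For comparison, the minimum possible |A + A| over all 8-element sets is 2·8 − 1 = 15 (so min K = 15/8), attained only by arithmetic progressions.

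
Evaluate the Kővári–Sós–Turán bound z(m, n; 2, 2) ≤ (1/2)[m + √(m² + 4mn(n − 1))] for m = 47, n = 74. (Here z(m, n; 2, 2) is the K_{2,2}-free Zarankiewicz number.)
z(47, 74; 2, 2) ≤ (1/2)[47 + √(47² + 4·47·74·73)] = (1/2)[47 + √1017785] = 527.9267

Kővári–Sós–Turán: let r_1, ..., r_47 be the row sums and z = Σ r_i the total number of 1s. Each pair of columns can share at most one row with both entries 1 (else a 2×2 all-ones block appears), so Σ_i C(r_i, 2) ≤ C(74, 2) = 2701. By convexity Σ_i C(r_i, 2) ≥ 47·C(z/47, 2) = z(z − 47)/(2·47), giving z² − 47z − 47·74·73 ≤ 0 and hence z ≤ (1/2)[47 + √(2209 + 4·253894)] = (1/2)[47 + √1017785] ≈ (1/2)(47 + 1008.8533) = 527.9267.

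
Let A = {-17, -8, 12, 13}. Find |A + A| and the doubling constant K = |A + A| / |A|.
K = |A + A| / |A| = 10/4 = 5/2

Enumerate A + A = {a + b : a, b ∈ A}. With |A| = 4, there are |A|^2 = 16 ordered sum pairs; collecting distinct values, A + A = {-34, -25, -16, -5, -4, 4, 5, 24, 25, 26}, so |A + A| = 10. Thus K = 10/4 = 5/2. For comparison, the minimum possible |A + A| over all 4-element sets is 2·4 − 1 = 7 (so min K = 7/4), attained only by arithmetic progressions.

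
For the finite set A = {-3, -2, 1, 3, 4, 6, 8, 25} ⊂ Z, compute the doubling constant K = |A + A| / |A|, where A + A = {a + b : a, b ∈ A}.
K = |A + A| / |A| = 28/8 = 7/2

Enumerate A + A = {a + b : a, b ∈ A}. With |A| = 8, there are |A|^2 = 64 ordered sum pairs; collecting distinct values, A + A = {-6, -5, -4, -2, -1, 0, 1, 2, 3, 4, 5, 6, 7, 8, 9, 10, 11, 12, 14, 16, 22, 23, 26, 28, 29, 31, 33, 50}, so |A + A| = 28. Thus K = 28/8 = 7/2. For comparison, the minimum possible |A + A| over all 8-element sets is 2·8 − 1 = 15 (so min K = 15/8), attained only by arithmetic progressions.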